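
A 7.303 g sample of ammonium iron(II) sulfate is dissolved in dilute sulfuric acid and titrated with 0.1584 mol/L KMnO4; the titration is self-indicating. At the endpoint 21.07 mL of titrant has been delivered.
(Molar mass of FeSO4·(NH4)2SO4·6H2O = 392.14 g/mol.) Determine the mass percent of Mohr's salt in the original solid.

89.60 %

MnO4^- + 5 Fe^2+ + 8 H^+ → Mn^2+ + 5 Fe^3+ + 4 H2O
n(KMnO4) = 0.02107 L × 0.1584 mol/L = 3.337 × 10^-3 mol
From the 5:1 ratio, n(FeSO4·(NH4)2SO4·6H2O) = 5/1 × 3.337 × 10^-3 = 0.01669 mol
mass of FeSO4·(NH4)2SO4·6H2O = 0.01669 × 392.14 g/mol = 6.544 g
% FeSO4·(NH4)2SO4·6H2O = 6.544 / 7.303 × 100 = 89.60 %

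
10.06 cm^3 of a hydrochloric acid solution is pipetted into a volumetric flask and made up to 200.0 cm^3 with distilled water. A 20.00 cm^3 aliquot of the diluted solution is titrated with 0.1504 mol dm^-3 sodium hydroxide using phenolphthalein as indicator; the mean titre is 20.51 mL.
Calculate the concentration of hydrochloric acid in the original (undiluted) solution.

HCl + NaOH → NaCl + H2O
n(NaOH) = 0.02051 × 0.1504 = 3.085 × 10^-3 mol
n(HCl) in the aliquot = 3.085 × 10^-3 mol (1:1 ratio)
[HCl]_dilute = 3.085 × 10^-3 / 0.02000 = 0.1542 mol/L
Dilution factor = 200.0 / 10.06 = 19.88
[HCl]_stock = 0.1542 × 19.88 = 3.066 mol/L

3.066 mol/L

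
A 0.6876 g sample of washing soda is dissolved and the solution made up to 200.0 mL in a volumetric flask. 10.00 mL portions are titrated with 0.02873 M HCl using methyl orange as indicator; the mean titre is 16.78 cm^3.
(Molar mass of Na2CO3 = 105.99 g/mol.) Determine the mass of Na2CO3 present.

0.5110 g

Na2CO3 + 2 HCl → 2 NaCl + H2O + CO2
n(HCl) per titration = 0.01678 × 0.02873 = 4.821 × 10^-4 mol
From the 1:2 ratio, n(Na2CO3) in each aliquot = 1/2 × 4.821 × 10^-4 = 2.410 × 10^-4 mol
n(Na2CO3) in the whole flask = 2.410 × 10^-4 × 200.0/10.00 = 4.821 × 10^-3 mol
mass of Na2CO3 = 4.821 × 10^-3 × 105.99 = 0.5110 g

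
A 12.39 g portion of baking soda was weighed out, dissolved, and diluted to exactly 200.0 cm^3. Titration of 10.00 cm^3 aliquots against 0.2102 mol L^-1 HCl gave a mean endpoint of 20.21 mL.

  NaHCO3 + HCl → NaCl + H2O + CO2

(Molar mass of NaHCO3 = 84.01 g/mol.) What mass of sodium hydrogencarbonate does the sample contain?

7.138 g

n(HCl) per titration = 0.02021 × 0.2102 = 4.248 × 10^-3 mol
n(NaHCO3) in each aliquot = 4.248 × 10^-3 mol (1:1 ratio)
n(NaHCO3) in the whole flask = 4.248 × 10^-3 × 200.0/10.00 = 0.08496 mol
mass of NaHCO3 = 0.08496 × 84.01 = 7.138 g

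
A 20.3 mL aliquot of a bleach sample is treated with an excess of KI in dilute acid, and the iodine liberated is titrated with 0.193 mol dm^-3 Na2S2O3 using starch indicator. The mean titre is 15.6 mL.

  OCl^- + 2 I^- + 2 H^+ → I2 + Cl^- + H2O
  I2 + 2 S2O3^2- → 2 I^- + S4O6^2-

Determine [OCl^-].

n(S2O3^2-) = 0.0156 × 0.193 = 3.01 × 10^-3 mol
n(I2) = n(S2O3^2-)/2 = 1.51 × 10^-3 mol
n(OCl^-) in the aliquot = 1.51 × 10^-3 mol (1:1 ratio)
[OCl^-] = 1.51 × 10^-3 / 0.0203 = 0.0742 mol/L

0.0742 mol/L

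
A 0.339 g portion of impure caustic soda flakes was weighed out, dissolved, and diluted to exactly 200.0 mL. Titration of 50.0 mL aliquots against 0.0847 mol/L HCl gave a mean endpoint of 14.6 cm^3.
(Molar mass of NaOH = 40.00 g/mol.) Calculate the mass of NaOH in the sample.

NaOH + HCl → NaCl + H2O
n(HCl) per titration = 0.0146 × 0.0847 = 1.24 × 10^-3 mol
n(NaOH) in each aliquot = 1.24 × 10^-3 mol (1:1 ratio)
n(NaOH) in the whole flask = 1.24 × 10^-3 × 200.0/50.0 = 4.95 × 10^-3 mol
mass of NaOH = 4.95 × 10^-3 × 40.00 = 0.198 g

0.198 g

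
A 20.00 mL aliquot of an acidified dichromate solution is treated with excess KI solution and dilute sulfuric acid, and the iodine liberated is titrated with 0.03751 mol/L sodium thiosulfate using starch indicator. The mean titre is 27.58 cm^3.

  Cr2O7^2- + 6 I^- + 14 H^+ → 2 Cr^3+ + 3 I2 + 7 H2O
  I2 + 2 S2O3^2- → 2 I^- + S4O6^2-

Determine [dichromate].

0.008621 mol/L

n(S2O3^2-) = 0.02758 × 0.03751 = 1.035 × 10^-3 mol
n(I2) = n(S2O3^2-)/2 = 5.173 × 10^-4 mol
From the 1:3 ratio, n(Cr2O7^2-) in the aliquot = 1/3 × 5.173 × 10^-4 = 1.724 × 10^-4 mol
[Cr2O7^2-] = 1.724 × 10^-4 / 0.02000 = 0.008621 mol/L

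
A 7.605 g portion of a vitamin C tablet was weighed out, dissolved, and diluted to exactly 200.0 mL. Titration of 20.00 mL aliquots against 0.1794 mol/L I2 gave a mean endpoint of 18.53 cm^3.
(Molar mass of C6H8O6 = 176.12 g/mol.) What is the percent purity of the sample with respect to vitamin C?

C6H8O6 + I2 → C6H6O6 + 2 HI
n(I2) per titration = 0.01853 × 0.1794 = 3.324 × 10^-3 mol
n(C6H8O6) in each aliquot = 3.324 × 10^-3 mol (1:1 ratio)
n(C6H8O6) in the whole flask = 3.324 × 10^-3 × 200.0/20.00 = 0.03324 mol
mass of C6H8O6 = 0.03324 × 176.12 = 5.855 g
% C6H8O6 = 5.855 / 7.605 × 100 = 76.99 %

76.99 %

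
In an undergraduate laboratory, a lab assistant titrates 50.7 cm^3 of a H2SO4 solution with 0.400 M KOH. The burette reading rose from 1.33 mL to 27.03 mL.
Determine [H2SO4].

0.101 M

H2SO4 + 2 KOH → K2SO4 + 2 H2O
n(KOH) = 0.0257 L × 0.400 mol/L = 0.0103 mol
From the 1:2 mole ratio, n(H2SO4) = 1/2 × 0.0103 = 5.14 × 10^-3 mol
[H2SO4] = 5.14 × 10^-3 mol / 0.0507 L = 0.101 mol/L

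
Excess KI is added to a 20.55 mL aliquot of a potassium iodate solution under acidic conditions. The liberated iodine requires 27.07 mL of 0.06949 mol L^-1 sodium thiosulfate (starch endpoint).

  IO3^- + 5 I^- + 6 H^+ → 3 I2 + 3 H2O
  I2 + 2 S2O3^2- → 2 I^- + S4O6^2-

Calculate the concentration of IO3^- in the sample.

0.01526 mol/L

n(S2O3^2-) = 0.02707 × 0.06949 = 1.881 × 10^-3 mol
n(I2) = n(S2O3^2-)/2 = 9.405 × 10^-4 mol
From the 1:3 ratio, n(IO3^-) in the aliquot = 1/3 × 9.405 × 10^-4 = 3.135 × 10^-4 mol
[IO3^-] = 3.135 × 10^-4 / 0.02055 = 0.01526 mol/L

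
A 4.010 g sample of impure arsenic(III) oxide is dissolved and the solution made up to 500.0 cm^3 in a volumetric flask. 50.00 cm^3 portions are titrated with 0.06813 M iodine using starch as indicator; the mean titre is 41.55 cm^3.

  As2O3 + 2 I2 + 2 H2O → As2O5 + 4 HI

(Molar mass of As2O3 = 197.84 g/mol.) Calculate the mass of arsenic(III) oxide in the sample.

2.800 g

n(I2) per titration = 0.04155 × 0.06813 = 2.831 × 10^-3 mol
From the 1:2 ratio, n(As2O3) in each aliquot = 1/2 × 2.831 × 10^-3 = 1.415 × 10^-3 mol
n(As2O3) in the whole flask = 1.415 × 10^-3 × 500.0/50.00 = 0.01415 mol
mass of As2O3 = 0.01415 × 197.84 = 2.800 g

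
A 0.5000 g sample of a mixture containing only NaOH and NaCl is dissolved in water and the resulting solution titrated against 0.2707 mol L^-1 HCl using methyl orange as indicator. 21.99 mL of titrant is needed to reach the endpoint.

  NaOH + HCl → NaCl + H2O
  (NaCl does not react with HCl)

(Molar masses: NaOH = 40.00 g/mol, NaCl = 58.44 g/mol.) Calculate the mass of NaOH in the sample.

0.2381 g

n(HCl) = 0.02199 × 0.2707 = 5.953 × 10^-3 mol
Let x = n(NaOH), y = n(NaCl).
Titrant: 1x = 5.953 × 10^-3;  mass: 40.00x + 58.44y = 0.5000
Solving, x = 5.953 × 10^-3 mol, y = 4.481 × 10^-3 mol
mass of NaOH = 5.953 × 10^-3 × 40.00 = 0.2381 g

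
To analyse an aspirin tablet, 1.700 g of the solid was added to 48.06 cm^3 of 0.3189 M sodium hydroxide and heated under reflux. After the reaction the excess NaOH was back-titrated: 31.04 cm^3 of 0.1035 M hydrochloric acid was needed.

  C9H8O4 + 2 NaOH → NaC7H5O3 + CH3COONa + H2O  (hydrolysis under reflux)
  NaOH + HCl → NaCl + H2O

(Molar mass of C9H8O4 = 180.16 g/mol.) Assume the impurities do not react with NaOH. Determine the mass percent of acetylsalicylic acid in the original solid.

64.19 %

n(NaOH) added = 0.04806 × 0.3189 = 0.01533 mol
n(HCl) used in back-titration = 0.03104 × 0.1035 = 3.213 × 10^-3 mol
n(NaOH) left over = 3.213 × 10^-3 mol (1:1 ratio)
n(NaOH) consumed by analyte = 0.01533 − 3.213 × 10^-3 = 0.01211 mol
From the 1:2 ratio, n(C9H8O4) = 1/2 × 0.01211 = 6.057 × 10^-3 mol
mass of C9H8O4 = 6.057 × 10^-3 × 180.16 = 1.091 g
% C9H8O4 = 1.091 / 1.700 × 100 = 64.19 %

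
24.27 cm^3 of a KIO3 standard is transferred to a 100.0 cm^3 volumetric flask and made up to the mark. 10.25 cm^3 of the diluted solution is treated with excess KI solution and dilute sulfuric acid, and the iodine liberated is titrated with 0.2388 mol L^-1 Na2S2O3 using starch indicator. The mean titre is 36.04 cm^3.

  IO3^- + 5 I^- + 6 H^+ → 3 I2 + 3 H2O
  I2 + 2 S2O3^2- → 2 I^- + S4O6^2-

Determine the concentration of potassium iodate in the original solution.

n(S2O3^2-) = 0.03604 × 0.2388 = 8.606 × 10^-3 mol
n(I2) = n(S2O3^2-)/2 = 4.303 × 10^-3 mol
From the 1:3 ratio, n(IO3^-) in the aliquot = 1/3 × 4.303 × 10^-3 = 1.434 × 10^-3 mol
[IO3^-]_dilute = 1.434 × 10^-3 / 0.01025 = 0.1399 mol/L
[IO3^-]_original = 0.1399 × 100.0/24.27 = 0.5766 mol/L

0.5766 mol/L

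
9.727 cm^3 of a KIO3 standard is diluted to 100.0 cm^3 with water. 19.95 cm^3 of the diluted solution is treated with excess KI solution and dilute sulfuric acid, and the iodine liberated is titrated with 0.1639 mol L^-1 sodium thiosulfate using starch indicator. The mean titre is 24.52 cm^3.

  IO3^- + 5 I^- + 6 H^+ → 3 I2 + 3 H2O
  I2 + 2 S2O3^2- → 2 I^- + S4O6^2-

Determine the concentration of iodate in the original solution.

n(S2O3^2-) = 0.02452 × 0.1639 = 4.019 × 10^-3 mol
n(I2) = n(S2O3^2-)/2 = 2.009 × 10^-3 mol
From the 1:3 ratio, n(IO3^-) in the aliquot = 1/3 × 2.009 × 10^-3 = 6.698 × 10^-4 mol
[IO3^-]_dilute = 6.698 × 10^-4 / 0.01995 = 0.03357 mol/L
[IO3^-]_original = 0.03357 × 100.0/9.727 = 0.3452 mol/L

0.3452 mol/L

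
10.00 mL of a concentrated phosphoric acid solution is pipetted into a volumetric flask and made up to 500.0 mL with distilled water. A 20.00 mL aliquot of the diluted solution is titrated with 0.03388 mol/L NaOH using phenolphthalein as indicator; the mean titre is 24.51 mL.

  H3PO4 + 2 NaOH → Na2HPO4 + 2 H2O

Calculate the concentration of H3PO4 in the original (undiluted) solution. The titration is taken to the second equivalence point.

n(NaOH) = 0.02451 × 0.03388 = 8.304 × 10^-4 mol
From the 1:2 ratio, n(H3PO4) in the aliquot = 1/2 × 8.304 × 10^-4 = 4.152 × 10^-4 mol
[H3PO4]_dilute = 4.152 × 10^-4 / 0.02000 = 0.02076 mol/L
Dilution factor = 500.0 / 10.00 = 50.00
[H3PO4]_stock = 0.02076 × 50.00 = 1.038 mol/L

1.038 mol/L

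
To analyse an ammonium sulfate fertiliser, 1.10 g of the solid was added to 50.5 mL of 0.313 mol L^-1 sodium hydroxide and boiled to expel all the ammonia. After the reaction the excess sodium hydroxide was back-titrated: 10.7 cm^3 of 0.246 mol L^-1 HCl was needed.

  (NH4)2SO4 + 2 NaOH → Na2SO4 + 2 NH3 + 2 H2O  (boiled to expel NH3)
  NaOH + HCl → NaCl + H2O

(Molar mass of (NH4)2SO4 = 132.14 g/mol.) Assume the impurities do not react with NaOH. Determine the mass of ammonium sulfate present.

n(NaOH) added = 0.0505 × 0.313 = 0.0158 mol
n(HCl) used in back-titration = 0.0107 × 0.246 = 2.63 × 10^-3 mol
n(NaOH) left over = 2.63 × 10^-3 mol (1:1 ratio)
n(NaOH) consumed by analyte = 0.0158 − 2.63 × 10^-3 = 0.0132 mol
From the 1:2 ratio, n((NH4)2SO4) = 1/2 × 0.0132 = 6.59 × 10^-3 mol
mass of (NH4)2SO4 = 6.59 × 10^-3 × 132.14 = 0.870 g

0.870 g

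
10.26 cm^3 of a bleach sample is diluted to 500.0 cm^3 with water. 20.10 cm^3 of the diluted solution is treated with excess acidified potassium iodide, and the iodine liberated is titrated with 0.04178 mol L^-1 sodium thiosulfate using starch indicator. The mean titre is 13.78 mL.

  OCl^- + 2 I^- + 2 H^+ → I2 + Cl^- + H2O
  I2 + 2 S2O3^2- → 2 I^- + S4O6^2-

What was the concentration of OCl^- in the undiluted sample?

n(S2O3^2-) = 0.01378 × 0.04178 = 5.757 × 10^-4 mol
n(I2) = n(S2O3^2-)/2 = 2.879 × 10^-4 mol
n(OCl^-) in the aliquot = 2.879 × 10^-4 mol (1:1 ratio)
[OCl^-]_dilute = 2.879 × 10^-4 / 0.02010 = 0.01432 mol/L
[OCl^-]_original = 0.01432 × 500.0/10.26 = 0.6979 mol/L

0.6979 mol/L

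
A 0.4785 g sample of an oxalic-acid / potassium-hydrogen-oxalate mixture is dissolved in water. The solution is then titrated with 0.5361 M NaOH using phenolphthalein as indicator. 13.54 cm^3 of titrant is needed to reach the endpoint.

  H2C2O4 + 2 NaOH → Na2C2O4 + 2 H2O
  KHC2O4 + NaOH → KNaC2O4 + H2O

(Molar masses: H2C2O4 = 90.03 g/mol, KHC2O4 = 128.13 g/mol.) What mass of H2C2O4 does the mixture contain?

n(NaOH) = 0.01354 × 0.5361 = 7.259 × 10^-3 mol
Let x = n(H2C2O4), y = n(KHC2O4).
Titrant: 2x + 1y = 7.259 × 10^-3;  mass: 90.03x + 128.13y = 0.4785
Solving, x = 2.717 × 10^-3 mol, y = 1.826 × 10^-3 mol
mass of H2C2O4 = 2.717 × 10^-3 × 90.03 = 0.2446 g

0.2446 g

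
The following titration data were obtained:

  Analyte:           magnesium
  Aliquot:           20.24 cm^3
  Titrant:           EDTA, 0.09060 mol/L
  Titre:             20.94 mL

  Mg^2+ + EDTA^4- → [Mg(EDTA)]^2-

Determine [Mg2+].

n(EDTA) = 0.02094 L × 0.09060 mol/L = 1.897 × 10^-3 mol
n(Mg2+) = 1.897 × 10^-3 mol (1:1 mole ratio)
[Mg2+] = 1.897 × 10^-3 mol / 0.02024 L = 0.09373 mol/L

0.09373 mol/L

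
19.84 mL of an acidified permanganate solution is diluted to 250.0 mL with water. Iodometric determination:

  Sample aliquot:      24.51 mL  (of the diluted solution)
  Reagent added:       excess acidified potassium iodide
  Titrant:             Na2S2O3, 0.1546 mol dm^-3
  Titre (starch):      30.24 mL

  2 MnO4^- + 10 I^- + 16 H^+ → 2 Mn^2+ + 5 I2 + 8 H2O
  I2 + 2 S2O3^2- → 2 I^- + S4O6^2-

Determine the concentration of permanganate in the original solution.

n(S2O3^2-) = 0.03024 × 0.1546 = 4.675 × 10^-3 mol
n(I2) = n(S2O3^2-)/2 = 2.338 × 10^-3 mol
From the 2:5 ratio, n(MnO4^-) in the aliquot = 2/5 × 2.338 × 10^-3 = 9.350 × 10^-4 mol
[MnO4^-]_dilute = 9.350 × 10^-4 / 0.02451 = 0.03815 mol/L
[MnO4^-]_original = 0.03815 × 250.0/19.84 = 0.4807 mol/L

0.4807 mol/L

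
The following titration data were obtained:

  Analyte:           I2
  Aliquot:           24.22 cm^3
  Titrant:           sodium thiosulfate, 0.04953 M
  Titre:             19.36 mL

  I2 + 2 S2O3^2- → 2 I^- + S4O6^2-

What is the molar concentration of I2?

0.01980 M

n(Na2S2O3) = 0.01936 L × 0.04953 mol/L = 9.589 × 10^-4 mol
From the 1:2 mole ratio, n(I2) = 1/2 × 9.589 × 10^-4 = 4.795 × 10^-4 mol
[I2] = 4.795 × 10^-4 mol / 0.02422 L = 0.01980 mol/L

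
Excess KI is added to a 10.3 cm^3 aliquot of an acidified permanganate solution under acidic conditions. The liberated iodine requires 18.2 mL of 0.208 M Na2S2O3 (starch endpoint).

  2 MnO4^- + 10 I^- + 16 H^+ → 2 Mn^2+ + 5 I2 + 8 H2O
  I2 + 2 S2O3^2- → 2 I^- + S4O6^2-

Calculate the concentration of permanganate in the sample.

n(S2O3^2-) = 0.0182 × 0.208 = 3.79 × 10^-3 mol
n(I2) = n(S2O3^2-)/2 = 1.89 × 10^-3 mol
From the 2:5 ratio, n(MnO4^-) in the aliquot = 2/5 × 1.89 × 10^-3 = 7.57 × 10^-4 mol
[MnO4^-] = 7.57 × 10^-4 / 0.0103 = 0.0735 mol/L

0.0735 M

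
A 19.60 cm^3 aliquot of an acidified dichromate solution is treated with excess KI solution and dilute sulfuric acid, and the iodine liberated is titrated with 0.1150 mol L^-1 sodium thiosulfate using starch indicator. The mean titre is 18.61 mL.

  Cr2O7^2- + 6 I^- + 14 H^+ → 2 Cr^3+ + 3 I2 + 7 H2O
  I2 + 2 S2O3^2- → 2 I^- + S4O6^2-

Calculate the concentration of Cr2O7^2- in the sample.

n(S2O3^2-) = 0.01861 × 0.1150 = 2.140 × 10^-3 mol
n(I2) = n(S2O3^2-)/2 = 1.070 × 10^-3 mol
From the 1:3 ratio, n(Cr2O7^2-) in the aliquot = 1/3 × 1.070 × 10^-3 = 3.567 × 10^-4 mol
[Cr2O7^2-] = 3.567 × 10^-4 / 0.01960 = 0.01820 mol/L

0.01820 mol/L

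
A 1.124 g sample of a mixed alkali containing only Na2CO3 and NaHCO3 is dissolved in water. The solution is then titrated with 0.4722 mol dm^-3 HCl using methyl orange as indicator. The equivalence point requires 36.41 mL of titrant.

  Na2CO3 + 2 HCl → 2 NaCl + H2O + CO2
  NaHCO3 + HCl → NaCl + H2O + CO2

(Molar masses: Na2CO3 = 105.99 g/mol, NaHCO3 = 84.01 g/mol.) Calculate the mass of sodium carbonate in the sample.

n(HCl) = 0.03641 × 0.4722 = 0.01719 mol
Let x = n(Na2CO3), y = n(NaHCO3).
Titrant: 2x + 1y = 0.01719;  mass: 105.99x + 84.01y = 1.124
Solving, x = 5.165 × 10^-3 mol, y = 6.863 × 10^-3 mol
mass of Na2CO3 = 5.165 × 10^-3 × 105.99 = 0.5474 g

0.5474 g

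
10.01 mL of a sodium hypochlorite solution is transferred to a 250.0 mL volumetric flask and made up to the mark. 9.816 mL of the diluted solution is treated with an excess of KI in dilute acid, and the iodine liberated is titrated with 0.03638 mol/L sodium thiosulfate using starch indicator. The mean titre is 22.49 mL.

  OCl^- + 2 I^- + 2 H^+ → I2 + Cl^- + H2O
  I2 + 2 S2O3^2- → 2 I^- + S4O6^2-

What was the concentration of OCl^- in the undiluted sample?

n(S2O3^2-) = 0.02249 × 0.03638 = 8.182 × 10^-4 mol
n(I2) = n(S2O3^2-)/2 = 4.091 × 10^-4 mol
n(OCl^-) in the aliquot = 4.091 × 10^-4 mol (1:1 ratio)
[OCl^-]_dilute = 4.091 × 10^-4 / 0.009816 = 0.04168 mol/L
[OCl^-]_original = 0.04168 × 250.0/10.01 = 1.041 mol/L

1.041 mol/L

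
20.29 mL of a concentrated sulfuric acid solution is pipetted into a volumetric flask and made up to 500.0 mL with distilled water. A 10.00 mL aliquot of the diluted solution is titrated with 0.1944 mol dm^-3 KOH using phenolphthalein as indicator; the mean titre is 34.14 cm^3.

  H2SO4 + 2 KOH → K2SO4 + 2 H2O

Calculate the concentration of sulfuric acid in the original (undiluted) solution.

n(KOH) = 0.03414 × 0.1944 = 6.637 × 10^-3 mol
From the 1:2 ratio, n(H2SO4) in the aliquot = 1/2 × 6.637 × 10^-3 = 3.318 × 10^-3 mol
[H2SO4]_dilute = 3.318 × 10^-3 / 0.01000 = 0.3318 mol/L
Dilution factor = 500.0 / 20.29 = 24.64
[H2SO4]_stock = 0.3318 × 24.64 = 8.177 mol/L

8.177 mol/L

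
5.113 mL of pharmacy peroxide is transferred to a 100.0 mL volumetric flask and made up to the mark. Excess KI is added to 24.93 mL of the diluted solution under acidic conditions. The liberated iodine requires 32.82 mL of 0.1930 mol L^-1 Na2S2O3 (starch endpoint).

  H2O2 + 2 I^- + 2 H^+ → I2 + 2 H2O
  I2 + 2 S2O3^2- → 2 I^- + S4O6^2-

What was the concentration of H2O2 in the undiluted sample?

n(S2O3^2-) = 0.03282 × 0.1930 = 6.334 × 10^-3 mol
n(I2) = n(S2O3^2-)/2 = 3.167 × 10^-3 mol
n(H2O2) in the aliquot = 3.167 × 10^-3 mol (1:1 ratio)
[H2O2]_dilute = 3.167 × 10^-3 / 0.02493 = 0.1270 mol/L
[H2O2]_original = 0.1270 × 100.0/5.113 = 2.485 mol/L

2.485 mol/L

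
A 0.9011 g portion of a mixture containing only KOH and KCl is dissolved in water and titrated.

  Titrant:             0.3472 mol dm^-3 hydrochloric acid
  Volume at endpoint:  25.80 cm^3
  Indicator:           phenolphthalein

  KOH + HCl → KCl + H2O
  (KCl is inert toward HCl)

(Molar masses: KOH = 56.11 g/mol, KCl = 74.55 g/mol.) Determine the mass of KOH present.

n(HCl) = 0.02580 × 0.3472 = 8.958 × 10^-3 mol
Let x = n(KOH), y = n(KCl).
Titrant: 1x = 8.958 × 10^-3;  mass: 56.11x + 74.55y = 0.9011
Solving, x = 8.958 × 10^-3 mol, y = 5.345 × 10^-3 mol
mass of KOH = 8.958 × 10^-3 × 56.11 = 0.5026 g

0.5026 g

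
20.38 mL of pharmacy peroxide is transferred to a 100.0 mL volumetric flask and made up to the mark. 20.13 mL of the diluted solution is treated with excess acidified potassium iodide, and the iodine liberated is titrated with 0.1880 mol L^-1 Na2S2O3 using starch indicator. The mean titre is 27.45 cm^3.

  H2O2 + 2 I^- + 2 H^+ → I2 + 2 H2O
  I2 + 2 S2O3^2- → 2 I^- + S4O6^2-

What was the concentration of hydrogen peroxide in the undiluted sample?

0.6290 mol/L

n(S2O3^2-) = 0.02745 × 0.1880 = 5.161 × 10^-3 mol
n(I2) = n(S2O3^2-)/2 = 2.580 × 10^-3 mol
n(H2O2) in the aliquot = 2.580 × 10^-3 mol (1:1 ratio)
[H2O2]_dilute = 2.580 × 10^-3 / 0.02013 = 0.1282 mol/L
[H2O2]_original = 0.1282 × 100.0/20.38 = 0.6290 mol/L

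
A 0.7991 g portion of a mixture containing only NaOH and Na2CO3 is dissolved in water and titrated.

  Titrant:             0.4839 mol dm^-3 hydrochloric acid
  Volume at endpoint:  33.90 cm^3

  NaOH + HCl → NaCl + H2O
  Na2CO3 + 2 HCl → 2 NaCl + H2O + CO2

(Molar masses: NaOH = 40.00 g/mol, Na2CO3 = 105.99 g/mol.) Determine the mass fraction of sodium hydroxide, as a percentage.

n(HCl) = 0.03390 × 0.4839 = 0.01640 mol
Let x = n(NaOH), y = n(Na2CO3).
Titrant: 1x + 2y = 0.01640;  mass: 40.00x + 105.99y = 0.7991
Solving, x = 5.405 × 10^-3 mol, y = 5.499 × 10^-3 mol
mass of NaOH = 5.405 × 10^-3 × 40.00 = 0.2162 g
% NaOH = 0.2162 / 0.7991 × 100 = 27.06 %

27.06 %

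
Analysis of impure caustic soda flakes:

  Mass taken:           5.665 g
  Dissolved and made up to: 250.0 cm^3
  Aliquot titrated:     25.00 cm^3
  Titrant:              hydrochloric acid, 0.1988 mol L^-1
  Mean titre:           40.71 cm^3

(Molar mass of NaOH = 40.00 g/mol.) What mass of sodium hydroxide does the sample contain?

NaOH + HCl → NaCl + H2O
n(HCl) per titration = 0.04071 × 0.1988 = 8.093 × 10^-3 mol
n(NaOH) in each aliquot = 8.093 × 10^-3 mol (1:1 ratio)
n(NaOH) in the whole flask = 8.093 × 10^-3 × 250.0/25.00 = 0.08093 mol
mass of NaOH = 0.08093 × 40.00 = 3.237 g

3.237 g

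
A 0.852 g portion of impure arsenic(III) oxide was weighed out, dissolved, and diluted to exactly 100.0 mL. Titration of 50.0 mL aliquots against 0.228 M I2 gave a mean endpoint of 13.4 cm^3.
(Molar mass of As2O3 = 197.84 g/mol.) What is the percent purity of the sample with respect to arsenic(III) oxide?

70.9 %

As2O3 + 2 I2 + 2 H2O → As2O5 + 4 HI
n(I2) per titration = 0.0134 × 0.228 = 3.06 × 10^-3 mol
From the 1:2 ratio, n(As2O3) in each aliquot = 1/2 × 3.06 × 10^-3 = 1.53 × 10^-3 mol
n(As2O3) in the whole flask = 1.53 × 10^-3 × 100.0/50.0 = 3.06 × 10^-3 mol
mass of As2O3 = 3.06 × 10^-3 × 197.84 = 0.604 g
% As2O3 = 0.604 / 0.852 × 100 = 70.9 %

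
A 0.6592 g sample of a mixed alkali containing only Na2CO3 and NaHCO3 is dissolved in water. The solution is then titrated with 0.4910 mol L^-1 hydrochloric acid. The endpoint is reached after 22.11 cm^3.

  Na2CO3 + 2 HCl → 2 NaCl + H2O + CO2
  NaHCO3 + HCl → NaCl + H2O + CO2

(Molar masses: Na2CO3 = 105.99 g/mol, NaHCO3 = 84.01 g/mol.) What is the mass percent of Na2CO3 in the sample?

n(HCl) = 0.02211 × 0.4910 = 0.01086 mol
Let x = n(Na2CO3), y = n(NaHCO3).
Titrant: 2x + 1y = 0.01086;  mass: 105.99x + 84.01y = 0.6592
Solving, x = 4.076 × 10^-3 mol, y = 2.705 × 10^-3 mol
mass of Na2CO3 = 4.076 × 10^-3 × 105.99 = 0.4320 g
% Na2CO3 = 0.4320 / 0.6592 × 100 = 65.53 %

65.53 %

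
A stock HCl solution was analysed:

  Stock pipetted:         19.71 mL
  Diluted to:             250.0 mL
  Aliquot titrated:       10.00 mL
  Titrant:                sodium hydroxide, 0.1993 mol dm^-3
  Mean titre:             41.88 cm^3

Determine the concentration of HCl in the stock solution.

HCl + NaOH → NaCl + H2O
n(NaOH) = 0.04188 × 0.1993 = 8.347 × 10^-3 mol
n(HCl) in the aliquot = 8.347 × 10^-3 mol (1:1 ratio)
[HCl]_dilute = 8.347 × 10^-3 / 0.01000 = 0.8347 mol/L
Dilution factor = 250.0 / 19.71 = 12.68
[HCl]_stock = 0.8347 × 12.68 = 10.59 mol/L

10.59 mol/L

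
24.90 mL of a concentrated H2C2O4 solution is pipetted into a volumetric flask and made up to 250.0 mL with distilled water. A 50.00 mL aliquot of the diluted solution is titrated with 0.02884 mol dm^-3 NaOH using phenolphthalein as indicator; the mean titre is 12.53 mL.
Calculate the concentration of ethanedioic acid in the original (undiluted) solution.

H2C2O4 + 2 NaOH → Na2C2O4 + 2 H2O
n(NaOH) = 0.01253 × 0.02884 = 3.614 × 10^-4 mol
From the 1:2 ratio, n(H2C2O4) in the aliquot = 1/2 × 3.614 × 10^-4 = 1.807 × 10^-4 mol
[H2C2O4]_dilute = 1.807 × 10^-4 / 0.05000 = 0.003614 mol/L
Dilution factor = 250.0 / 24.90 = 10.04
[H2C2O4]_stock = 0.003614 × 10.04 = 0.03628 mol/L

0.03628 mol/L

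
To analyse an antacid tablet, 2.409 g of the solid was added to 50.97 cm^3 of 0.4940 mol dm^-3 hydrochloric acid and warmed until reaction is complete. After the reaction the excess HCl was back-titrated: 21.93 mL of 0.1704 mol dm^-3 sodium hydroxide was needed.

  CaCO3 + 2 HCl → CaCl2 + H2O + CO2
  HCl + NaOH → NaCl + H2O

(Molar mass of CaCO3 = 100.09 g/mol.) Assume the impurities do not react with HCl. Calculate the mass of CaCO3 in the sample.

n(HCl) added = 0.05097 × 0.4940 = 0.02518 mol
n(NaOH) used in back-titration = 0.02193 × 0.1704 = 3.737 × 10^-3 mol
n(HCl) left over = 3.737 × 10^-3 mol (1:1 ratio)
n(HCl) consumed by analyte = 0.02518 − 3.737 × 10^-3 = 0.02144 mol
From the 1:2 ratio, n(CaCO3) = 1/2 × 0.02144 = 0.01072 mol
mass of CaCO3 = 0.01072 × 100.09 = 1.073 g

1.073 g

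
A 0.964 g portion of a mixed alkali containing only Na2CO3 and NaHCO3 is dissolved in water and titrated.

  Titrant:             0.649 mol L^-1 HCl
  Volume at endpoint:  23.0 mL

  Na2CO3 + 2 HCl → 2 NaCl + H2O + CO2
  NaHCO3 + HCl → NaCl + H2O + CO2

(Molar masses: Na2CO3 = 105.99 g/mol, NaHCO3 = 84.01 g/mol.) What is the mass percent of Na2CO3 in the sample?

51.4 %

n(HCl) = 0.0230 × 0.649 = 0.0149 mol
Let x = n(Na2CO3), y = n(NaHCO3).
Titrant: 2x + 1y = 0.0149;  mass: 105.99x + 84.01y = 0.964
Solving, x = 4.68 × 10^-3 mol, y = 5.58 × 10^-3 mol
mass of Na2CO3 = 4.68 × 10^-3 × 105.99 = 0.496 g
% Na2CO3 = 0.496 / 0.964 × 100 = 51.4 %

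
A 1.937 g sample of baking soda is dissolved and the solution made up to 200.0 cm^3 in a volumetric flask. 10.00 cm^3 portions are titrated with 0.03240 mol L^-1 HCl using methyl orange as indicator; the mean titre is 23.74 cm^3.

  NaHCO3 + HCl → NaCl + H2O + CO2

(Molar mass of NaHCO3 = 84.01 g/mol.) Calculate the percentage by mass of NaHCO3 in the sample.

n(HCl) per titration = 0.02374 × 0.03240 = 7.692 × 10^-4 mol
n(NaHCO3) in each aliquot = 7.692 × 10^-4 mol (1:1 ratio)
n(NaHCO3) in the whole flask = 7.692 × 10^-4 × 200.0/10.00 = 0.01538 mol
mass of NaHCO3 = 0.01538 × 84.01 = 1.292 g
% NaHCO3 = 1.292 / 1.937 × 100 = 66.72 %

66.72 %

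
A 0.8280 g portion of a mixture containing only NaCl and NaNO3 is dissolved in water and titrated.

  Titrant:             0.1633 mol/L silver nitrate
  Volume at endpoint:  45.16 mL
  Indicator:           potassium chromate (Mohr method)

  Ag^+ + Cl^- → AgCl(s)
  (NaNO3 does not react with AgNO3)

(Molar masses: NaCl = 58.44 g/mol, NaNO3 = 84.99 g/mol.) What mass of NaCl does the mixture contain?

0.4310 g

n(AgNO3) = 0.04516 × 0.1633 = 7.375 × 10^-3 mol
Let x = n(NaCl), y = n(NaNO3).
Titrant: 1x = 7.375 × 10^-3;  mass: 58.44x + 84.99y = 0.8280
Solving, x = 7.375 × 10^-3 mol, y = 4.671 × 10^-3 mol
mass of NaCl = 7.375 × 10^-3 × 58.44 = 0.4310 g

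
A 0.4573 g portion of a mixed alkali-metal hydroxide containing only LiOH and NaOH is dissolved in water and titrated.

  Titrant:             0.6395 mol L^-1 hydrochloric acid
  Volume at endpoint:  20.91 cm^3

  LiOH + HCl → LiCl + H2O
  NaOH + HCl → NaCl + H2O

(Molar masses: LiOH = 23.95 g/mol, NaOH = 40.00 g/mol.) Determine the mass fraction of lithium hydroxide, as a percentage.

25.31 %

n(HCl) = 0.02091 × 0.6395 = 0.01337 mol
Let x = n(LiOH), y = n(NaOH).
Titrant: 1x + 1y = 0.01337;  mass: 23.95x + 40.00y = 0.4573
Solving, x = 4.834 × 10^-3 mol, y = 8.538 × 10^-3 mol
mass of LiOH = 4.834 × 10^-3 × 23.95 = 0.1158 g
% LiOH = 0.1158 / 0.4573 × 100 = 25.31 %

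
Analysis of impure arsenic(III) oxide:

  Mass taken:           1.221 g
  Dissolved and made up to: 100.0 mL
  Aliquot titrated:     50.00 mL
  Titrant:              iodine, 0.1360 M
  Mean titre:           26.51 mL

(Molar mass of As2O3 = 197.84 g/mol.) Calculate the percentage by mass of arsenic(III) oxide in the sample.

58.42 %

As2O3 + 2 I2 + 2 H2O → As2O5 + 4 HI
n(I2) per titration = 0.02651 × 0.1360 = 3.605 × 10^-3 mol
From the 1:2 ratio, n(As2O3) in each aliquot = 1/2 × 3.605 × 10^-3 = 1.803 × 10^-3 mol
n(As2O3) in the whole flask = 1.803 × 10^-3 × 100.0/50.00 = 3.605 × 10^-3 mol
mass of As2O3 = 3.605 × 10^-3 × 197.84 = 0.7133 g
% As2O3 = 0.7133 / 1.221 × 100 = 58.42 %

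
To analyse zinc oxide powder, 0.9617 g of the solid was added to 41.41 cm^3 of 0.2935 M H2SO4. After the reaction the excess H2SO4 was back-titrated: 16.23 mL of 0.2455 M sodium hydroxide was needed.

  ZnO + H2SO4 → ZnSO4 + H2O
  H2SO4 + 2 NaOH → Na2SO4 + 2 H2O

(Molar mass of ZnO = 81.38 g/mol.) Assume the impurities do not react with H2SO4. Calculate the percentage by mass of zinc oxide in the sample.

85.99 %

n(H2SO4) added = 0.04141 × 0.2935 = 0.01215 mol
n(NaOH) used in back-titration = 0.01623 × 0.2455 = 3.984 × 10^-3 mol
From the 1:2 ratio, n(H2SO4) left over = 1/2 × 3.984 × 10^-3 = 1.992 × 10^-3 mol
n(H2SO4) consumed by analyte = 0.01215 − 1.992 × 10^-3 = 0.01016 mol
n(ZnO) = 0.01016 mol (1:1 ratio)
mass of ZnO = 0.01016 × 81.38 = 0.8270 g
% ZnO = 0.8270 / 0.9617 × 100 = 85.99 %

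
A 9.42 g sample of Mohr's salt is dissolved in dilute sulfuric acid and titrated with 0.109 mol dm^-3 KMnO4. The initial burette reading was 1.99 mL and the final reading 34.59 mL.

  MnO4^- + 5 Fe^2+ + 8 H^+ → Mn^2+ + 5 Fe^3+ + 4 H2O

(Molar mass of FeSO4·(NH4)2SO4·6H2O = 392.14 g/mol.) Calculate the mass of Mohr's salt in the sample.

n(KMnO4) = 0.0326 L × 0.109 mol/L = 3.55 × 10^-3 mol
From the 5:1 ratio, n(FeSO4·(NH4)2SO4·6H2O) = 5/1 × 3.55 × 10^-3 = 0.0178 mol
mass of FeSO4·(NH4)2SO4·6H2O = 0.0178 × 392.14 g/mol = 6.97 g

6.97 g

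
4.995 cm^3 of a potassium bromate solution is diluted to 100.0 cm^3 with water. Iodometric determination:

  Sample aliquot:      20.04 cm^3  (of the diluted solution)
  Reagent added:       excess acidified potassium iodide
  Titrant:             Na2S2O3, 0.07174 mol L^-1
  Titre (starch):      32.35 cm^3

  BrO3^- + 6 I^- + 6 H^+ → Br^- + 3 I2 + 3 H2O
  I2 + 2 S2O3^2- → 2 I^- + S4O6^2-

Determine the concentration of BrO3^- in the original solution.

n(S2O3^2-) = 0.03235 × 0.07174 = 2.321 × 10^-3 mol
n(I2) = n(S2O3^2-)/2 = 1.160 × 10^-3 mol
From the 1:3 ratio, n(BrO3^-) in the aliquot = 1/3 × 1.160 × 10^-3 = 3.868 × 10^-4 mol
[BrO3^-]_dilute = 3.868 × 10^-4 / 0.02004 = 0.01930 mol/L
[BrO3^-]_original = 0.01930 × 100.0/4.995 = 0.3864 mol/L

0.3864 mol/L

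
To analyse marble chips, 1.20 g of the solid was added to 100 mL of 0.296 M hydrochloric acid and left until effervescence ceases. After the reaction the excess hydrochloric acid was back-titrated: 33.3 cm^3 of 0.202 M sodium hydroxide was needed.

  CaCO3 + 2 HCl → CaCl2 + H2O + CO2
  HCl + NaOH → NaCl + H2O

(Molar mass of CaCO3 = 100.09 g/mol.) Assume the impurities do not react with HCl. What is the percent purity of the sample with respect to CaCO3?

n(HCl) added = 0.100 × 0.296 = 0.0296 mol
n(NaOH) used in back-titration = 0.0333 × 0.202 = 6.73 × 10^-3 mol
n(HCl) left over = 6.73 × 10^-3 mol (1:1 ratio)
n(HCl) consumed by analyte = 0.0296 − 6.73 × 10^-3 = 0.0229 mol
From the 1:2 ratio, n(CaCO3) = 1/2 × 0.0229 = 0.0114 mol
mass of CaCO3 = 0.0114 × 100.09 = 1.14 g
% CaCO3 = 1.14 / 1.20 × 100 = 95.4 %

95.4 %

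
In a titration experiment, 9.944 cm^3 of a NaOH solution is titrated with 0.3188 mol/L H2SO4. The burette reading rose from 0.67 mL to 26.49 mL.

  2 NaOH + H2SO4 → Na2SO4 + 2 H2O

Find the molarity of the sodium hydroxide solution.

1.656 mol/L

n(H2SO4) = 0.02582 L × 0.3188 mol/L = 8.231 × 10^-3 mol
From the 2:1 mole ratio, n(NaOH) = 2/1 × 8.231 × 10^-3 = 0.01646 mol
[NaOH] = 0.01646 mol / 0.009944 L = 1.656 mol/L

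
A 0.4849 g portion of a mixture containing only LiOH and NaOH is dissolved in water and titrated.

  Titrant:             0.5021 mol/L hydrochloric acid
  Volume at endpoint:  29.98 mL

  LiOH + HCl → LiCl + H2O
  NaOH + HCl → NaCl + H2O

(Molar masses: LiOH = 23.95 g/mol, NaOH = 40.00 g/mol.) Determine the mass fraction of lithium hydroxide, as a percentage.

36.07 %

n(HCl) = 0.02998 × 0.5021 = 0.01505 mol
Let x = n(LiOH), y = n(NaOH).
Titrant: 1x + 1y = 0.01505;  mass: 23.95x + 40.00y = 0.4849
Solving, x = 7.303 × 10^-3 mol, y = 7.750 × 10^-3 mol
mass of LiOH = 7.303 × 10^-3 × 23.95 = 0.1749 g
% LiOH = 0.1749 / 0.4849 × 100 = 36.07 %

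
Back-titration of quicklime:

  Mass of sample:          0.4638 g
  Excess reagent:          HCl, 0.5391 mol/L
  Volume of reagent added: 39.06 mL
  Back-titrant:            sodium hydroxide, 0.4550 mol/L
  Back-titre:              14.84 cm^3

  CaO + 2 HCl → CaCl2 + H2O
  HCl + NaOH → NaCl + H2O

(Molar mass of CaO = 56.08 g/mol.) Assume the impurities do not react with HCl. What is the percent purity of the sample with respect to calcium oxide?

n(HCl) added = 0.03906 × 0.5391 = 0.02106 mol
n(NaOH) used in back-titration = 0.01484 × 0.4550 = 6.752 × 10^-3 mol
n(HCl) left over = 6.752 × 10^-3 mol (1:1 ratio)
n(HCl) consumed by analyte = 0.02106 − 6.752 × 10^-3 = 0.01431 mol
From the 1:2 ratio, n(CaO) = 1/2 × 0.01431 = 7.153 × 10^-3 mol
mass of CaO = 7.153 × 10^-3 × 56.08 = 0.4011 g
% CaO = 0.4011 / 0.4638 × 100 = 86.48 %

86.48 %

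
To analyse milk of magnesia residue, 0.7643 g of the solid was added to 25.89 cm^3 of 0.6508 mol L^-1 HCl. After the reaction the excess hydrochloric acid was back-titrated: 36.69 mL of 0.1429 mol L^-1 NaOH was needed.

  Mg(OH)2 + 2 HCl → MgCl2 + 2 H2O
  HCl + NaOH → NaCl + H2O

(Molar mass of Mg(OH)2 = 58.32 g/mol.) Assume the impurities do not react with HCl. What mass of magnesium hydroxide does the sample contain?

n(HCl) added = 0.02589 × 0.6508 = 0.01685 mol
n(NaOH) used in back-titration = 0.03669 × 0.1429 = 5.243 × 10^-3 mol
n(HCl) left over = 5.243 × 10^-3 mol (1:1 ratio)
n(HCl) consumed by analyte = 0.01685 − 5.243 × 10^-3 = 0.01161 mol
From the 1:2 ratio, n(Mg(OH)2) = 1/2 × 0.01161 = 5.803 × 10^-3 mol
mass of Mg(OH)2 = 5.803 × 10^-3 × 58.32 = 0.3384 g

0.3384 g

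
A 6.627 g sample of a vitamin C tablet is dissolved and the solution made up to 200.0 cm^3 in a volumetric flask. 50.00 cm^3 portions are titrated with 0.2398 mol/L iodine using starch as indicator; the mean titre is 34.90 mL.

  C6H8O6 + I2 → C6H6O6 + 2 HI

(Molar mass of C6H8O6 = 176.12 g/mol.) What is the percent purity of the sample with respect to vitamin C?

88.97 %

n(I2) per titration = 0.03490 × 0.2398 = 8.369 × 10^-3 mol
n(C6H8O6) in each aliquot = 8.369 × 10^-3 mol (1:1 ratio)
n(C6H8O6) in the whole flask = 8.369 × 10^-3 × 200.0/50.00 = 0.03348 mol
mass of C6H8O6 = 0.03348 × 176.12 = 5.896 g
% C6H8O6 = 5.896 / 6.627 × 100 = 88.97 %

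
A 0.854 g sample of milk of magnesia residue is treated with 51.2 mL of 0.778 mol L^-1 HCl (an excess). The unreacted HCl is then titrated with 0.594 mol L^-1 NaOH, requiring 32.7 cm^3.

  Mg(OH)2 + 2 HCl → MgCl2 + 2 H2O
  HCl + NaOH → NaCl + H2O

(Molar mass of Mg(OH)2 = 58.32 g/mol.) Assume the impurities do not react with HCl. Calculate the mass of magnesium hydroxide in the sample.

n(HCl) added = 0.0512 × 0.778 = 0.0398 mol
n(NaOH) used in back-titration = 0.0327 × 0.594 = 0.0194 mol
n(HCl) left over = 0.0194 mol (1:1 ratio)
n(HCl) consumed by analyte = 0.0398 − 0.0194 = 0.0204 mol
From the 1:2 ratio, n(Mg(OH)2) = 1/2 × 0.0204 = 0.0102 mol
mass of Mg(OH)2 = 0.0102 × 58.32 = 0.595 g

0.595 g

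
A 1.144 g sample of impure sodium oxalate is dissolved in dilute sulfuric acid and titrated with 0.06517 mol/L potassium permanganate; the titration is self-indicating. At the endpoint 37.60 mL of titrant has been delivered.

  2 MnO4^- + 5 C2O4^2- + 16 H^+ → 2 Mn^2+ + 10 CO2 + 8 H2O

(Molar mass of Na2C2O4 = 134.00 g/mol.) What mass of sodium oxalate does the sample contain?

n(KMnO4) = 0.03760 L × 0.06517 mol/L = 2.450 × 10^-3 mol
From the 5:2 ratio, n(Na2C2O4) = 5/2 × 2.450 × 10^-3 = 6.126 × 10^-3 mol
mass of Na2C2O4 = 6.126 × 10^-3 × 134.00 g/mol = 0.8209 g

0.8209 g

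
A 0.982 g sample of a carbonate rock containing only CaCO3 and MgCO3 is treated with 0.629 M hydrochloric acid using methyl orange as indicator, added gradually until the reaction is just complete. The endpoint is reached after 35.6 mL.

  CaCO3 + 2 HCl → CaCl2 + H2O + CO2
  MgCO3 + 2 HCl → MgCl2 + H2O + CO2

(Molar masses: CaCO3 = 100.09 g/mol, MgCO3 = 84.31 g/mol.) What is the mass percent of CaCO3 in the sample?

n(HCl) = 0.0356 × 0.629 = 0.0224 mol
Let x = n(CaCO3), y = n(MgCO3).
Titrant: 2x + 2y = 0.0224;  mass: 100.09x + 84.31y = 0.982
Solving, x = 2.41 × 10^-3 mol, y = 8.79 × 10^-3 mol
mass of CaCO3 = 2.41 × 10^-3 × 100.09 = 0.241 g
% CaCO3 = 0.241 / 0.982 × 100 = 24.6 %

24.6 %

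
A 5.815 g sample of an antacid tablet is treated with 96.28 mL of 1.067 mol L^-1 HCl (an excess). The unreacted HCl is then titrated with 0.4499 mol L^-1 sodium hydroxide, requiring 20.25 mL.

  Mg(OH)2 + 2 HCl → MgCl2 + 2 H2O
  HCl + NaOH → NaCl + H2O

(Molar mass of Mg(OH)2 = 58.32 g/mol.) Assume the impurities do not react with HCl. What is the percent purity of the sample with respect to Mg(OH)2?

n(HCl) added = 0.09628 × 1.067 = 0.1027 mol
n(NaOH) used in back-titration = 0.02025 × 0.4499 = 9.110 × 10^-3 mol
n(HCl) left over = 9.110 × 10^-3 mol (1:1 ratio)
n(HCl) consumed by analyte = 0.1027 − 9.110 × 10^-3 = 0.09362 mol
From the 1:2 ratio, n(Mg(OH)2) = 1/2 × 0.09362 = 0.04681 mol
mass of Mg(OH)2 = 0.04681 × 58.32 = 2.730 g
% Mg(OH)2 = 2.730 / 5.815 × 100 = 46.95 %

46.95 %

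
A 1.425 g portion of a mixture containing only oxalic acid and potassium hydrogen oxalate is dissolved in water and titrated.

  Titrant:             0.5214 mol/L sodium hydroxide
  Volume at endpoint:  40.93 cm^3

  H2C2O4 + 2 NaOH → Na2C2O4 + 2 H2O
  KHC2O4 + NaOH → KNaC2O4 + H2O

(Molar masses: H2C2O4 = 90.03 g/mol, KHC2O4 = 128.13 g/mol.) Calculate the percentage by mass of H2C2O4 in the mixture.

49.77 %

n(NaOH) = 0.04093 × 0.5214 = 0.02134 mol
Let x = n(H2C2O4), y = n(KHC2O4).
Titrant: 2x + 1y = 0.02134;  mass: 90.03x + 128.13y = 1.425
Solving, x = 7.877 × 10^-3 mol, y = 5.587 × 10^-3 mol
mass of H2C2O4 = 7.877 × 10^-3 × 90.03 = 0.7092 g
% H2C2O4 = 0.7092 / 1.425 × 100 = 49.77 %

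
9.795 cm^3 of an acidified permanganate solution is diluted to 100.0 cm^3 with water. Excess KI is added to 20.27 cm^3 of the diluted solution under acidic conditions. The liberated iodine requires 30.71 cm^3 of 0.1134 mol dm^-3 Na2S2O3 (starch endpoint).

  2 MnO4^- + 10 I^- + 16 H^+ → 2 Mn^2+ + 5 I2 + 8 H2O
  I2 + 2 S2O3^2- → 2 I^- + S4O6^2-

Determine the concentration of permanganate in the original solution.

0.3508 mol/L

n(S2O3^2-) = 0.03071 × 0.1134 = 3.483 × 10^-3 mol
n(I2) = n(S2O3^2-)/2 = 1.741 × 10^-3 mol
From the 2:5 ratio, n(MnO4^-) in the aliquot = 2/5 × 1.741 × 10^-3 = 6.965 × 10^-4 mol
[MnO4^-]_dilute = 6.965 × 10^-4 / 0.02027 = 0.03436 mol/L
[MnO4^-]_original = 0.03436 × 100.0/9.795 = 0.3508 mol/L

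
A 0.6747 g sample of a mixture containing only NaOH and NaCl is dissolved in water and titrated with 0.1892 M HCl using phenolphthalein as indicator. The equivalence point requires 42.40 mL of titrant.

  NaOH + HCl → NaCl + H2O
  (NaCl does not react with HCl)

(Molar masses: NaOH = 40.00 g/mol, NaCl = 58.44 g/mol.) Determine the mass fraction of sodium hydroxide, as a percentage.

47.56 %

n(HCl) = 0.04240 × 0.1892 = 8.022 × 10^-3 mol
Let x = n(NaOH), y = n(NaCl).
Titrant: 1x = 8.022 × 10^-3;  mass: 40.00x + 58.44y = 0.6747
Solving, x = 8.022 × 10^-3 mol, y = 6.054 × 10^-3 mol
mass of NaOH = 8.022 × 10^-3 × 40.00 = 0.3209 g
% NaOH = 0.3209 / 0.6747 × 100 = 47.56 %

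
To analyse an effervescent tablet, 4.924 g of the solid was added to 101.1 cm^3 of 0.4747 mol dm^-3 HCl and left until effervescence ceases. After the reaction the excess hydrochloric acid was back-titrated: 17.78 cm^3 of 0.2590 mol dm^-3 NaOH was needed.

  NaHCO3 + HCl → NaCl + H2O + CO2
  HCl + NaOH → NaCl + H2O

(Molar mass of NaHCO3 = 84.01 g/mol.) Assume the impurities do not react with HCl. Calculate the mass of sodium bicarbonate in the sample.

3.645 g

n(HCl) added = 0.1011 × 0.4747 = 0.04799 mol
n(NaOH) used in back-titration = 0.01778 × 0.2590 = 4.605 × 10^-3 mol
n(HCl) left over = 4.605 × 10^-3 mol (1:1 ratio)
n(HCl) consumed by analyte = 0.04799 − 4.605 × 10^-3 = 0.04339 mol
n(NaHCO3) = 0.04339 mol (1:1 ratio)
mass of NaHCO3 = 0.04339 × 84.01 = 3.645 g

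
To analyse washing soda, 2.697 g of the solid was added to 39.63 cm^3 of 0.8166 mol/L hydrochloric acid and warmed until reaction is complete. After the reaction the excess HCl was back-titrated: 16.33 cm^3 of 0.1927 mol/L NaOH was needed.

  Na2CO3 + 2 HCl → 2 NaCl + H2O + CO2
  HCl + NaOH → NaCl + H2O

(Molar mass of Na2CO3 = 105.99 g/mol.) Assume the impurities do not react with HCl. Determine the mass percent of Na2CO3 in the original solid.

57.41 %

n(HCl) added = 0.03963 × 0.8166 = 0.03236 mol
n(NaOH) used in back-titration = 0.01633 × 0.1927 = 3.147 × 10^-3 mol
n(HCl) left over = 3.147 × 10^-3 mol (1:1 ratio)
n(HCl) consumed by analyte = 0.03236 − 3.147 × 10^-3 = 0.02922 mol
From the 1:2 ratio, n(Na2CO3) = 1/2 × 0.02922 = 0.01461 mol
mass of Na2CO3 = 0.01461 × 105.99 = 1.548 g
% Na2CO3 = 1.548 / 2.697 × 100 = 57.41 %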